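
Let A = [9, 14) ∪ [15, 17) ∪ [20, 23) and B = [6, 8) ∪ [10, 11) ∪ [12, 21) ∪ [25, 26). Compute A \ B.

[9, 14) \ B = [9, 10), [11, 12).
[15, 17): entirely removed.
[20, 23) \ B = [21, 23).

[9, 10) ∪ [11, 12) ∪ [21, 23)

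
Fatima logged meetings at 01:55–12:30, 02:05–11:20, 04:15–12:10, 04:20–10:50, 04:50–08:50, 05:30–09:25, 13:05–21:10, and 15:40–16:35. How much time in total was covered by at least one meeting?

18 h 40 min

Merged: 01:55-12:30, 13:05-21:10.
Lengths: 10 h 35 min + 8 h 5 min = 18 h 40 min.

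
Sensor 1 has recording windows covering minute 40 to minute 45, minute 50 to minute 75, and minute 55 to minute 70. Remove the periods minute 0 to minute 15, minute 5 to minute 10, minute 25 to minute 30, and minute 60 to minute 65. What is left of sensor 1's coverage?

First set merges to minute 40 to minute 45, minute 50 to minute 75.
Second set merges to minute 0 to minute 15, minute 25 to minute 30, minute 60 to minute 65.
minute 40 to minute 45 is untouched.
minute 50 to minute 75 with B removed leaves minute 50 to minute 60, minute 65 to minute 75.

minute 40 to minute 45, minute 50 to minute 60, minute 65 to minute 75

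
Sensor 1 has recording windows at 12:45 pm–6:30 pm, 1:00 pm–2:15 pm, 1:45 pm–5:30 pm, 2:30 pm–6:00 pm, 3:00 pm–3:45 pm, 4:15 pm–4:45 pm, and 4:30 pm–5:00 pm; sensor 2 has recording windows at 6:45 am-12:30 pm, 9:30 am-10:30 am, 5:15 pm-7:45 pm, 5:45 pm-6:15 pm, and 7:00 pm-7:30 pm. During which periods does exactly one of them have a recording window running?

Merge the first list: 12:45 pm–6:30 pm.
Merge the second list: 6:45 am–12:30 pm, 5:15 pm–7:45 pm.
Only in the first: 12:45 pm–5:15 pm.
Only in the second: 6:45 am–12:30 pm, 6:30 pm–7:45 pm.
Together these are the periods covered by exactly one.

6:45 am–12:30 pm, 12:45 pm–5:15 pm, 6:30 pm–7:45 pm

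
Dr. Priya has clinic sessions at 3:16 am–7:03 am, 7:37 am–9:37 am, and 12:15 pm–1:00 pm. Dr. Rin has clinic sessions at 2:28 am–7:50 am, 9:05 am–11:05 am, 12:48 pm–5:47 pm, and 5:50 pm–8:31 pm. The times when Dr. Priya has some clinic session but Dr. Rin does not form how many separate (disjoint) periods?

2

A \ B = 7:50 am–9:05 am, 12:15 pm–12:48 pm.
That is 2 disjoint pieces.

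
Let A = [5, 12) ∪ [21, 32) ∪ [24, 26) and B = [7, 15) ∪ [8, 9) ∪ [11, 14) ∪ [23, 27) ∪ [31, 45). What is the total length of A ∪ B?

34

Merge the first list: [5, 12), [21, 32).
Merge the second list: [7, 15), [23, 27), [31, 45).
A ∪ B = [5, 15), [21, 45).
Total: 10 + 24 = 34.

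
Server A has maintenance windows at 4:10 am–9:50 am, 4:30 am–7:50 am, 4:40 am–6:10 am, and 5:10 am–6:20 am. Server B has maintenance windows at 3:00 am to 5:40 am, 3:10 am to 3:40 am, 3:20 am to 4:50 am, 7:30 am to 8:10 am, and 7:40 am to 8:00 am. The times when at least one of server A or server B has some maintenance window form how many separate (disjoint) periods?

1

A, merged: 4:10 am–9:50 am.
B, merged: 3:00 am–5:40 am, 7:30 am–8:10 am.
A ∪ B = 3:00 am–9:50 am.
That is 1 disjoint piece.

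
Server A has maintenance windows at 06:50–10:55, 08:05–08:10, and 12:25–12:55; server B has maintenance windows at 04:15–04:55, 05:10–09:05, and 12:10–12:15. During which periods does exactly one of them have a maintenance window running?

04:15-04:55, 05:10-06:50, 09:05-10:55, 12:10-12:15, 12:25-12:55

Merge the first list: 06:50-10:55, 12:25-12:55.
A \ B = 09:05-10:55, 12:25-12:55.
B \ A = 04:15-04:55, 05:10-06:50, 12:10-12:15.
Union of the two gives the symmetric difference.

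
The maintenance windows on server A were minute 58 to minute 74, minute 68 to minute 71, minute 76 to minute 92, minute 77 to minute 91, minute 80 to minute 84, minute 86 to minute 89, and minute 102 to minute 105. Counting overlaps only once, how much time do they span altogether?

Merged: minute 58 to minute 74, minute 76 to minute 92, minute 102 to minute 105.
Lengths: 16 minutes + 16 minutes + 3 minutes = 35 minutes.

35 minutes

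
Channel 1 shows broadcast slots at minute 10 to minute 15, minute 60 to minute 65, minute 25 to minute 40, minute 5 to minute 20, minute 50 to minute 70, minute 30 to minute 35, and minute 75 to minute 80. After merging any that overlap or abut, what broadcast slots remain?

minute 5 to minute 20, minute 25 to minute 40, minute 50 to minute 70, minute 75 to minute 80

Sort by start: minute 5 to minute 20, minute 10 to minute 15, minute 25 to minute 40, minute 30 to minute 35, minute 50 to minute 70, minute 60 to minute 65, minute 75 to minute 80.
minute 10 to minute 15 overlaps/touches minute 5 to minute 20 → extend to minute 5 to minute 20.
minute 25 to minute 40 is disjoint → start new block.
minute 30 to minute 35 overlaps/touches minute 25 to minute 40 → extend to minute 25 to minute 40.
minute 50 to minute 70 is disjoint → start new block.
minute 60 to minute 65 overlaps/touches minute 50 to minute 70 → extend to minute 50 to minute 70.
minute 75 to minute 80 is disjoint → start new block.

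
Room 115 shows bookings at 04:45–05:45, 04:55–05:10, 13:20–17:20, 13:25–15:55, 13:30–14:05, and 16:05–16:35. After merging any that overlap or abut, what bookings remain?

04:45-05:45, 13:20-17:20

04:55-05:10 overlaps/touches 04:45-05:45 → extend to 04:45-05:45.
13:20-17:20 is disjoint → start new block.
13:25-15:55 overlaps/touches 13:20-17:20 → extend to 13:20-17:20.
13:30-14:05 overlaps/touches 13:20-17:20 → extend to 13:20-17:20.
16:05-16:35 overlaps/touches 13:20-17:20 → extend to 13:20-17:20.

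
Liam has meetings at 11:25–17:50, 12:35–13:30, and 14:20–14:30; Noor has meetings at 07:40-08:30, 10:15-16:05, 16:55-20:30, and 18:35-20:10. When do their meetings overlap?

First set merges to 11:25–17:50.
Second set merges to 07:40–08:30, 10:15–16:05, 16:55–20:30.
11:25–17:50 meets the second set on 11:25–16:05, 16:55–17:50.

11:25–16:05, 16:55–17:50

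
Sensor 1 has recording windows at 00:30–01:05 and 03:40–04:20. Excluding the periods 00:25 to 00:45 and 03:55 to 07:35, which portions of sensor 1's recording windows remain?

00:30–01:05 \ B = 00:45–01:05.
03:40–04:20 \ B = 03:40–03:55.

00:45–01:05, 03:40–03:55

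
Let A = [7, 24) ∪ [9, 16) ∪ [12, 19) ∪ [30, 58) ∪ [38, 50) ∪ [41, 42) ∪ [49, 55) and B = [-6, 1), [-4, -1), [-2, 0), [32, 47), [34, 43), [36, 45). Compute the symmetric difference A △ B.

A, merged: [7, 24), [30, 58).
B, merged: [-6, 1), [32, 47).
A \ B = [7, 24), [30, 32), [47, 58).
B \ A = [-6, 1).
Union of the two gives the symmetric difference.

[-6, 1) ∪ [7, 24) ∪ [30, 32) ∪ [47, 58)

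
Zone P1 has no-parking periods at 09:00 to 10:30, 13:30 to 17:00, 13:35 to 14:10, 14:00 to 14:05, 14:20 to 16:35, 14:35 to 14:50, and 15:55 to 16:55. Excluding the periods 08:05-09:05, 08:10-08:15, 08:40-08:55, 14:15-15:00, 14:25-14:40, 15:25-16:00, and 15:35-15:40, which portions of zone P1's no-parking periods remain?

09:05-10:30, 13:30-14:15, 15:00-15:25, 16:00-17:00

Merge the first list: 09:00-10:30, 13:30-17:00.
Merge the second list: 08:05-09:05, 14:15-15:00, 15:25-16:00.
09:00-10:30 minus B → 09:05-10:30.
13:30-17:00 minus B → 13:30-14:15, 15:00-15:25, 16:00-17:00.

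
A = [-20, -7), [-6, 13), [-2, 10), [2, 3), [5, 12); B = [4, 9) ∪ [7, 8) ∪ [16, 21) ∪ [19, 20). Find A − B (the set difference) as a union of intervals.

[-20, -7) ∪ [-6, 4) ∪ [9, 13)

A, merged: [-20, -7), [-6, 13).
B, merged: [4, 9), [16, 21).
[-20, -7) is untouched.
[-6, 13) with B removed leaves [-6, 4), [9, 13).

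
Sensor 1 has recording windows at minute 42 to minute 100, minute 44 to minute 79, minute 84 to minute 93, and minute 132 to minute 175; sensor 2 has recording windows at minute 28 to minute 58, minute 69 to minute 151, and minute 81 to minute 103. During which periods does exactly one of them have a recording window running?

minute 28 to minute 42, minute 58 to minute 69, minute 100 to minute 132, minute 151 to minute 175

First set merges to minute 42 to minute 100, minute 132 to minute 175.
Second set merges to minute 28 to minute 58, minute 69 to minute 151.
A \ B = minute 58 to minute 69, minute 151 to minute 175.
B \ A = minute 28 to minute 42, minute 100 to minute 132.
Union of the two gives the symmetric difference.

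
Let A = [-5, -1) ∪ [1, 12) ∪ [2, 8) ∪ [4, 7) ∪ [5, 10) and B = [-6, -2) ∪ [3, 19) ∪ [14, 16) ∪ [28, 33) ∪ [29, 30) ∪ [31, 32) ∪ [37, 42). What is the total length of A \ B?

3

First set merges to [-5, -1), [1, 12).
Second set merges to [-6, -2), [3, 19), [28, 33), [37, 42).
A \ B = [-2, -1), [1, 3).
Total: 1 + 2 = 3.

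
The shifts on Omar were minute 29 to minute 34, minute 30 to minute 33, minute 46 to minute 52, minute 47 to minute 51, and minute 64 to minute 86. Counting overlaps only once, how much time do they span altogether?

33 minutes

Merged: minute 29 to minute 34, minute 46 to minute 52, minute 64 to minute 86.
Lengths: 5 minutes + 6 minutes + 22 minutes = 33 minutes.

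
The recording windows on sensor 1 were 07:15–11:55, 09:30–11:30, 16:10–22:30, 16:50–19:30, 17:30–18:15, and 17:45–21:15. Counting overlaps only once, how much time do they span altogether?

Merged: 07:15-11:55, 16:10-22:30.
Lengths: 4 h 40 min + 6 h 20 min = 11 h.

11 h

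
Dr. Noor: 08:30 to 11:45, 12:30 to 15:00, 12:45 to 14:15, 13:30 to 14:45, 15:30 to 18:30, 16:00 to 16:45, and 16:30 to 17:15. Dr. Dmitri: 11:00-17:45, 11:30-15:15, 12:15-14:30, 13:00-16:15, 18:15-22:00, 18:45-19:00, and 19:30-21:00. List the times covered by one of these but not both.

A, merged: 08:30–11:45, 12:30–15:00, 15:30–18:30.
B, merged: 11:00–17:45, 18:15–22:00.
A but not B: 08:30–11:00, 17:45–18:15.
B but not A: 11:45–12:30, 15:00–15:30, 18:30–22:00.
Combining gives A △ B.

08:30–11:00, 11:45–12:30, 15:00–15:30, 17:45–18:15, 18:30–22:00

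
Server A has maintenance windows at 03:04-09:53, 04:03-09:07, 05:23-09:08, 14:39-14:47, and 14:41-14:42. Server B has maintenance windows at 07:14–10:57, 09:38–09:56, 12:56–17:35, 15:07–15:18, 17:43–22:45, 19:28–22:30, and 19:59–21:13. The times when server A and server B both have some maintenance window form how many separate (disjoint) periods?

2

First set merges to 03:04–09:53, 14:39–14:47.
Second set merges to 07:14–10:57, 12:56–17:35, 17:43–22:45.
A ∩ B = 07:14–09:53, 14:39–14:47.
That is 2 disjoint pieces.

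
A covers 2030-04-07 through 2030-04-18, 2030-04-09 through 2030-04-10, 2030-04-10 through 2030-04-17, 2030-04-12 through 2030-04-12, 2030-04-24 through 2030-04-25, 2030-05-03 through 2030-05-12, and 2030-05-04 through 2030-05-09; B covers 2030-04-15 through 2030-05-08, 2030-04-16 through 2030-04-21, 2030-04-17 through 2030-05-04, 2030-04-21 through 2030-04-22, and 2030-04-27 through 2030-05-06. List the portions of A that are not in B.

A, merged: 2030-04-07 through 2030-04-18, 2030-04-24 through 2030-04-25, 2030-05-03 through 2030-05-12.
B, merged: 2030-04-15 through 2030-05-08.
2030-04-07 through 2030-04-18 minus B → 2030-04-07 through 2030-04-14.
2030-04-24 through 2030-04-25: fully covered by B → removed.
2030-05-03 through 2030-05-12 minus B → 2030-05-09 through 2030-05-12.

2030-04-07 through 2030-04-14, 2030-05-09 through 2030-05-12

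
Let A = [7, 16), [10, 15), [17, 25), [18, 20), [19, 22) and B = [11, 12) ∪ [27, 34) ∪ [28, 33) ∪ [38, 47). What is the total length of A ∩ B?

1

A, merged: [7, 16), [17, 25).
B, merged: [11, 12), [27, 34), [38, 47).
A ∩ B = [11, 12).
Total: 1.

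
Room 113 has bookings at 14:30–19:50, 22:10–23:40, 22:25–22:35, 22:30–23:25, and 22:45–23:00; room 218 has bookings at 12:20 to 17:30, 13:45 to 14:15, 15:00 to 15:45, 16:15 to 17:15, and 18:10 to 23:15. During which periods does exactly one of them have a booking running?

Merge the first list: 14:30–19:50, 22:10–23:40.
Merge the second list: 12:20–17:30, 18:10–23:15.
A but not B: 17:30–18:10, 23:15–23:40.
B but not A: 12:20–14:30, 19:50–22:10.
Combining gives A △ B.

12:20–14:30, 17:30–18:10, 19:50–22:10, 23:15–23:40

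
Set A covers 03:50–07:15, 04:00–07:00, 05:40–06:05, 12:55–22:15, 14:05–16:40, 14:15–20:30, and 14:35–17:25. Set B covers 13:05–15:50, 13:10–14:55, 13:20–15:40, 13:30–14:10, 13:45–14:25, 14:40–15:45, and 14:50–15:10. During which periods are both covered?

A, merged: 03:50-07:15, 12:55-22:15.
B, merged: 13:05-15:50.
03:50-07:15: no overlap with the second set.
12:55-22:15 meets the second set on 13:05-15:50.

13:05-15:50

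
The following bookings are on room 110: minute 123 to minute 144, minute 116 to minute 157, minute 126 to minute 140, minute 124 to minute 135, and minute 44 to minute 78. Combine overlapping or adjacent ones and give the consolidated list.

minute 44 to minute 78, minute 116 to minute 157

Sort by start: minute 44 to minute 78, minute 116 to minute 157, minute 123 to minute 144, minute 124 to minute 135, minute 126 to minute 140.
minute 116 to minute 157 is disjoint → start new block.
minute 123 to minute 144 overlaps/touches minute 116 to minute 157 → extend to minute 116 to minute 157.
minute 124 to minute 135 overlaps/touches minute 116 to minute 157 → extend to minute 116 to minute 157.
minute 126 to minute 140 overlaps/touches minute 116 to minute 157 → extend to minute 116 to minute 157.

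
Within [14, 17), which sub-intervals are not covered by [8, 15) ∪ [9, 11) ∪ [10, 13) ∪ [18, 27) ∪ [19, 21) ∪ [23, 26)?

[15, 17)

After merging, the occupied span is [8, 15), [18, 27).
Gaps within [14, 17): [15, 17).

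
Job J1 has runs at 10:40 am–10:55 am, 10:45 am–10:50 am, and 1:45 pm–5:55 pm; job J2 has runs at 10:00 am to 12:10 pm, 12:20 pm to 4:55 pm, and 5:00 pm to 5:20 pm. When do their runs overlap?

Merge the first list: 10:40 am–10:55 am, 1:45 pm–5:55 pm.
10:40 am–10:55 am overlaps B on 10:40 am–10:55 am.
1:45 pm–5:55 pm overlaps B on 1:45 pm–4:55 pm, 5:00 pm–5:20 pm.

10:40 am–10:55 am, 1:45 pm–4:55 pm, 5:00 pm–5:20 pm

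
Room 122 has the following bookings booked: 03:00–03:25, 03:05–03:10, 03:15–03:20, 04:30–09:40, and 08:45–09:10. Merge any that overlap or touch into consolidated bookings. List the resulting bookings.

03:00-03:25, 04:30-09:40

03:05-03:10 overlaps/touches 03:00-03:25 → extend to 03:00-03:25.
03:15-03:20 overlaps/touches 03:00-03:25 → extend to 03:00-03:25.
04:30-09:40 is disjoint → start new block.
08:45-09:10 overlaps/touches 04:30-09:40 → extend to 04:30-09:40.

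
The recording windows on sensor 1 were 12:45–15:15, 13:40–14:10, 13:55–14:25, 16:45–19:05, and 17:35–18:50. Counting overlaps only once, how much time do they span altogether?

Merged: 12:45–15:15, 16:45–19:05.
Lengths: 2 h 30 min + 2 h 20 min = 4 h 50 min.

4 h 50 min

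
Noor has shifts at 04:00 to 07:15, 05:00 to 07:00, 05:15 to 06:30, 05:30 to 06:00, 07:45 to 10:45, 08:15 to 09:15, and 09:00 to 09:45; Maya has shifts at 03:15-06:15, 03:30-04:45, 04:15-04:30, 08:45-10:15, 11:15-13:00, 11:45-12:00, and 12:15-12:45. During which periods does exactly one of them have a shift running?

Merge the first list: 04:00–07:15, 07:45–10:45.
Merge the second list: 03:15–06:15, 08:45–10:15, 11:15–13:00.
Only in the first: 06:15–07:15, 07:45–08:45, 10:15–10:45.
Only in the second: 03:15–04:00, 11:15–13:00.
Together these are the periods covered by exactly one.

03:15–04:00, 06:15–07:15, 07:45–08:45, 10:15–10:45, 11:15–13:00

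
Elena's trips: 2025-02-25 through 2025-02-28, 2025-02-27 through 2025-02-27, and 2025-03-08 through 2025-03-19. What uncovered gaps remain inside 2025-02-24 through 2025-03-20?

The merged coverage is 2025-02-25 through 2025-02-28, 2025-03-08 through 2025-03-19.
Gaps within 2025-02-24 through 2025-03-20: 2025-02-24 through 2025-02-24, 2025-03-01 through 2025-03-07, 2025-03-20 through 2025-03-20.

2025-02-24 through 2025-02-24, 2025-03-01 through 2025-03-07, 2025-03-20 through 2025-03-20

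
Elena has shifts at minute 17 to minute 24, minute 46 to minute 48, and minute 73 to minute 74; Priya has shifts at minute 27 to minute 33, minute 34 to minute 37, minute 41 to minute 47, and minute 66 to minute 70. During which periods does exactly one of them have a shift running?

A \ B = minute 17 to minute 24, minute 47 to minute 48, minute 73 to minute 74.
B \ A = minute 27 to minute 33, minute 34 to minute 37, minute 41 to minute 46, minute 66 to minute 70.
Union of the two gives the symmetric difference.

minute 17 to minute 24, minute 27 to minute 33, minute 34 to minute 37, minute 41 to minute 46, minute 47 to minute 48, minute 66 to minute 70, minute 73 to minute 74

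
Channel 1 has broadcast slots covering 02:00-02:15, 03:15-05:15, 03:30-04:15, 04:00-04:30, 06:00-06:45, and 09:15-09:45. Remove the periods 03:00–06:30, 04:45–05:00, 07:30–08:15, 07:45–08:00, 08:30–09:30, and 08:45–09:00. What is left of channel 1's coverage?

First set merges to 02:00-02:15, 03:15-05:15, 06:00-06:45, 09:15-09:45.
Second set merges to 03:00-06:30, 07:30-08:15, 08:30-09:30.
02:00-02:15: nothing removed.
03:15-05:15: entirely removed.
06:00-06:45 \ B = 06:30-06:45.
09:15-09:45 \ B = 09:30-09:45.

02:00-02:15, 06:30-06:45, 09:30-09:45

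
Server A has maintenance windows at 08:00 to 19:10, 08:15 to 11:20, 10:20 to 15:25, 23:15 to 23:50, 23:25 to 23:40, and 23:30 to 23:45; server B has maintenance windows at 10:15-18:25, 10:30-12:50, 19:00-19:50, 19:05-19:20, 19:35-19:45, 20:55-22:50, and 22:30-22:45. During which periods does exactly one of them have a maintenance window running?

08:00-10:15, 18:25-19:00, 19:10-19:50, 20:55-22:50, 23:15-23:50

Merge the first list: 08:00-19:10, 23:15-23:50.
Merge the second list: 10:15-18:25, 19:00-19:50, 20:55-22:50.
A but not B: 08:00-10:15, 18:25-19:00, 23:15-23:50.
B but not A: 19:10-19:50, 20:55-22:50.
Combining gives A △ B.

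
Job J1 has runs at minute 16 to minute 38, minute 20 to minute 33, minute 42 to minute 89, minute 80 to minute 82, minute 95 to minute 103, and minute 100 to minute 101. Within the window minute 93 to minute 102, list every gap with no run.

The merged coverage is minute 16 to minute 38, minute 42 to minute 89, minute 95 to minute 103.
Uncovered inside minute 93 to minute 102: minute 93 to minute 95.

minute 93 to minute 95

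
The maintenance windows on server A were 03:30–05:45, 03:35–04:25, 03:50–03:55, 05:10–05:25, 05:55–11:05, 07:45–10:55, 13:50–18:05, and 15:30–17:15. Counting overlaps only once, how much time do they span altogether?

11 h 40 min

Merged: 03:30–05:45, 05:55–11:05, 13:50–18:05.
Lengths: 2 h 15 min + 5 h 10 min + 4 h 15 min = 11 h 40 min.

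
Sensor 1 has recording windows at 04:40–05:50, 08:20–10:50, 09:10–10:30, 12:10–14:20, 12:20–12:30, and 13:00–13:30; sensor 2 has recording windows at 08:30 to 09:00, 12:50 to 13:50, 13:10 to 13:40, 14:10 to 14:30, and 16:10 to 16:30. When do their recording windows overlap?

First set merges to 04:40-05:50, 08:20-10:50, 12:10-14:20.
Second set merges to 08:30-09:00, 12:50-13:50, 14:10-14:30, 16:10-16:30.
04:40-05:50 meets no B interval.
08:20-10:50 ∩ B → 08:30-09:00.
12:10-14:20 ∩ B → 12:50-13:50, 14:10-14:20.

08:30-09:00, 12:50-13:50, 14:10-14:20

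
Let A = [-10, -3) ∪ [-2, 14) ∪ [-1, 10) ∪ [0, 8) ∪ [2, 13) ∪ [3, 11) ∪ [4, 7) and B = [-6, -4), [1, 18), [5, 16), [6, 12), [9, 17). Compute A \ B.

[-10, -6) ∪ [-4, -3) ∪ [-2, 1)

First set merges to [-10, -3), [-2, 14).
Second set merges to [-6, -4), [1, 18).
[-10, -3) with B removed leaves [-10, -6), [-4, -3).
[-2, 14) with B removed leaves [-2, 1).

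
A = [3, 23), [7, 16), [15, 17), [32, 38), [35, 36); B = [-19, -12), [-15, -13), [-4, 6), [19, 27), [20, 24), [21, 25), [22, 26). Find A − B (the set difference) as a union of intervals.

A, merged: [3, 23), [32, 38).
B, merged: [-19, -12), [-4, 6), [19, 27).
[3, 23) with B removed leaves [6, 19).
[32, 38) is untouched.

[6, 19) ∪ [32, 38)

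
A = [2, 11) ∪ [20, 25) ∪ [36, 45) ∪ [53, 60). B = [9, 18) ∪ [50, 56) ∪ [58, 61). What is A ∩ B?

[2, 11) meets the second set on [9, 11).
[20, 25): no overlap with the second set.
[36, 45): no overlap with the second set.
[53, 60) meets the second set on [53, 56), [58, 60).

[9, 11) ∪ [53, 56) ∪ [58, 60)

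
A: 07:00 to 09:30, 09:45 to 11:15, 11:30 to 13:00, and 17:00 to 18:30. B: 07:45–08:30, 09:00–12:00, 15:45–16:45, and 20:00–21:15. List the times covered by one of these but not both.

A \ B = 07:00–07:45, 08:30–09:00, 12:00–13:00, 17:00–18:30.
B \ A = 09:30–09:45, 11:15–11:30, 15:45–16:45, 20:00–21:15.
Union of the two gives the symmetric difference.

07:00–07:45, 08:30–09:00, 09:30–09:45, 11:15–11:30, 12:00–13:00, 15:45–16:45, 17:00–18:30, 20:00–21:15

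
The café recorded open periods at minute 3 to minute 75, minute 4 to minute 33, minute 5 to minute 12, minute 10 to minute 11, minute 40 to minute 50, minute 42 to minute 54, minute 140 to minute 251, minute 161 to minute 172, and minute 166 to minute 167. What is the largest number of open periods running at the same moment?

4

Sweep endpoints in order; track running count of active intervals.
Peak of 4 reached at minute 10.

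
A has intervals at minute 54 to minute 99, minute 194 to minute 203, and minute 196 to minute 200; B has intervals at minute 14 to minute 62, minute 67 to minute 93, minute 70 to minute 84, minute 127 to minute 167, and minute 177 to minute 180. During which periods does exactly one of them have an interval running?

A, merged: minute 54 to minute 99, minute 194 to minute 203.
B, merged: minute 14 to minute 62, minute 67 to minute 93, minute 127 to minute 167, minute 177 to minute 180.
Only in the first: minute 62 to minute 67, minute 93 to minute 99, minute 194 to minute 203.
Only in the second: minute 14 to minute 54, minute 127 to minute 167, minute 177 to minute 180.
Together these are the periods covered by exactly one.

minute 14 to minute 54, minute 62 to minute 67, minute 93 to minute 99, minute 127 to minute 167, minute 177 to minute 180, minute 194 to minute 203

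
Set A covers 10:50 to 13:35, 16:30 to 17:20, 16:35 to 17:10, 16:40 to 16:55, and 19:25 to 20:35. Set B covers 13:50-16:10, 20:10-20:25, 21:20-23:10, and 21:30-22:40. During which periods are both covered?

First set merges to 10:50–13:35, 16:30–17:20, 19:25–20:35.
Second set merges to 13:50–16:10, 20:10–20:25, 21:20–23:10.
10:50–13:35: no overlap with the second set.
16:30–17:20: no overlap with the second set.
19:25–20:35 meets the second set on 20:10–20:25.

20:10–20:25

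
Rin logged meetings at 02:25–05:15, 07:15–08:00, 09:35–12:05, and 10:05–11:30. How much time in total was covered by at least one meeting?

6 h 5 min

Merged: 02:25–05:15, 07:15–08:00, 09:35–12:05.
Lengths: 2 h 50 min + 45 min + 2 h 30 min = 6 h 5 min.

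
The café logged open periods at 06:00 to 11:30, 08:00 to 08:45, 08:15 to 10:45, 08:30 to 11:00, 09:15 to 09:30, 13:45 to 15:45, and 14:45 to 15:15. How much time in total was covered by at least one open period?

7 h 30 min

Merged: 06:00-11:30, 13:45-15:45.
Lengths: 5 h 30 min + 2 h = 7 h 30 min.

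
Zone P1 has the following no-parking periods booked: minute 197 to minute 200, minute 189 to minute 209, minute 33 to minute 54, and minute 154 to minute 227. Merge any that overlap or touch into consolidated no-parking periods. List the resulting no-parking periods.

Sort by start: minute 33 to minute 54, minute 154 to minute 227, minute 189 to minute 209, minute 197 to minute 200.
minute 154 to minute 227 is disjoint → start new block.
minute 189 to minute 209 overlaps/touches minute 154 to minute 227 → extend to minute 154 to minute 227.
minute 197 to minute 200 overlaps/touches minute 154 to minute 227 → extend to minute 154 to minute 227.

minute 33 to minute 54, minute 154 to minute 227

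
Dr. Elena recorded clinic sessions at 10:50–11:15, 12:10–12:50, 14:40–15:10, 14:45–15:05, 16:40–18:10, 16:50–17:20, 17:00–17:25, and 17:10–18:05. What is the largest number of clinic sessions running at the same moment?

Sweep endpoints in order; track running count of active intervals.
Peak of 4 reached at 17:10.

4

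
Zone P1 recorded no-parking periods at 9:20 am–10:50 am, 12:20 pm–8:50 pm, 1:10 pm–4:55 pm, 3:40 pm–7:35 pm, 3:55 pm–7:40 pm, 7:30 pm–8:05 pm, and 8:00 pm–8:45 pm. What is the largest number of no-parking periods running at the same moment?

4

At 3:55 pm, 4 of the intervals are simultaneously active.
No point has more.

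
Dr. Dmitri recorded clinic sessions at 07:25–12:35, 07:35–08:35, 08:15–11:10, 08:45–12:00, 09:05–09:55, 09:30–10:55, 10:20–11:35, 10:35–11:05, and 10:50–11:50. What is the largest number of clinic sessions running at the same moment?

7

At 10:50, 7 of the intervals are simultaneously active.
No point has more.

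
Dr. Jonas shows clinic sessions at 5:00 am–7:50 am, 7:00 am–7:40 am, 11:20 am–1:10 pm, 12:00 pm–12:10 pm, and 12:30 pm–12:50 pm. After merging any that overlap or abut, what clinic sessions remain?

5:00 am–7:50 am, 11:20 am–1:10 pm

7:00 am–7:40 am overlaps/touches 5:00 am–7:50 am → extend to 5:00 am–7:50 am.
11:20 am–1:10 pm is disjoint → start new block.
12:00 pm–12:10 pm overlaps/touches 11:20 am–1:10 pm → extend to 11:20 am–1:10 pm.
12:30 pm–12:50 pm overlaps/touches 11:20 am–1:10 pm → extend to 11:20 am–1:10 pm.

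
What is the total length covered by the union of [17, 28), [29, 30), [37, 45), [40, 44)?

Merged: [17, 28), [29, 30), [37, 45).
Lengths: 11 + 1 + 8 = 20.

20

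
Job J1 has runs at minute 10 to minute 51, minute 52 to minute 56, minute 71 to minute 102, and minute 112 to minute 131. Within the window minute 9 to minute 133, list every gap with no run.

minute 9 to minute 10, minute 51 to minute 52, minute 56 to minute 71, minute 102 to minute 112, minute 131 to minute 133

The merged coverage is minute 10 to minute 51, minute 52 to minute 56, minute 71 to minute 102, minute 112 to minute 131.
Gaps within minute 9 to minute 133: minute 9 to minute 10, minute 51 to minute 52, minute 56 to minute 71, minute 102 to minute 112, minute 131 to minute 133.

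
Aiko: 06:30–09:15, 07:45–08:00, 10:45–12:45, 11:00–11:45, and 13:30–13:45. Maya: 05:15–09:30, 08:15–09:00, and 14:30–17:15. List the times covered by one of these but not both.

05:15–06:30, 09:15–09:30, 10:45–12:45, 13:30–13:45, 14:30–17:15

Merge the first list: 06:30–09:15, 10:45–12:45, 13:30–13:45.
Merge the second list: 05:15–09:30, 14:30–17:15.
Only in the first: 10:45–12:45, 13:30–13:45.
Only in the second: 05:15–06:30, 09:15–09:30, 14:30–17:15.
Together these are the periods covered by exactly one.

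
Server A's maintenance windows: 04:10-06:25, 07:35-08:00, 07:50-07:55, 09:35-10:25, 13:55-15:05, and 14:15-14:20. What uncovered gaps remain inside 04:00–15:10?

After merging, the occupied span is 04:10-06:25, 07:35-08:00, 09:35-10:25, 13:55-15:05.
Uncovered inside 04:00-15:10: 04:00-04:10, 06:25-07:35, 08:00-09:35, 10:25-13:55, 15:05-15:10.

04:00-04:10, 06:25-07:35, 08:00-09:35, 10:25-13:55, 15:05-15:10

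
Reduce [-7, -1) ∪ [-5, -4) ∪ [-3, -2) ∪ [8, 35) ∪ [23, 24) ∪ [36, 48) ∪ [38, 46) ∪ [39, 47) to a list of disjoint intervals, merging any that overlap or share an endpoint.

[-5, -4) overlaps/touches [-7, -1) → extend to [-7, -1).
[-3, -2) overlaps/touches [-7, -1) → extend to [-7, -1).
[8, 35) is disjoint → start new block.
[23, 24) overlaps/touches [8, 35) → extend to [8, 35).
[36, 48) is disjoint → start new block.
[38, 46) overlaps/touches [36, 48) → extend to [36, 48).
[39, 47) overlaps/touches [36, 48) → extend to [36, 48).

[-7, -1) ∪ [8, 35) ∪ [36, 48)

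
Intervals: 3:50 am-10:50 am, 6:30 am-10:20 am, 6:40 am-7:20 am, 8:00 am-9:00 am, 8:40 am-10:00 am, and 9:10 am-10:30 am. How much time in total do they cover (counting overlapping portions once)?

7 h

Merged: 3:50 am–10:50 am.
Length: 7 h.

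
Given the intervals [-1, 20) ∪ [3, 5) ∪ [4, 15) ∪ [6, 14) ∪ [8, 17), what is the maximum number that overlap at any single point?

Sweep endpoints in order; track running count of active intervals.
Peak of 4 reached at 8.

4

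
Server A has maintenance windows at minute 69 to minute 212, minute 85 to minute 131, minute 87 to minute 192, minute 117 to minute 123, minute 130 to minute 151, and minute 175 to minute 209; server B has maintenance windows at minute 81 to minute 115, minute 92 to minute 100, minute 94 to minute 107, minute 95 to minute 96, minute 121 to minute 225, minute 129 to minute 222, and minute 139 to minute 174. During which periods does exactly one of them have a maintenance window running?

minute 69 to minute 81, minute 115 to minute 121, minute 212 to minute 225

Merge the first list: minute 69 to minute 212.
Merge the second list: minute 81 to minute 115, minute 121 to minute 225.
A \ B = minute 69 to minute 81, minute 115 to minute 121.
B \ A = minute 212 to minute 225.
Union of the two gives the symmetric difference.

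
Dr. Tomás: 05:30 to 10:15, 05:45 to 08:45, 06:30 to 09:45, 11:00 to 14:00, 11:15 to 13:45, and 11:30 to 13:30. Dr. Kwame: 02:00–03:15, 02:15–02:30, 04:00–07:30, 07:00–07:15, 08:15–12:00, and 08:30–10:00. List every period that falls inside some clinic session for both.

05:30-07:30, 08:15-10:15, 11:00-12:00

Merge the first list: 05:30-10:15, 11:00-14:00.
Merge the second list: 02:00-03:15, 04:00-07:30, 08:15-12:00.
05:30-10:15 overlaps B on 05:30-07:30, 08:15-10:15.
11:00-14:00 overlaps B on 11:00-12:00.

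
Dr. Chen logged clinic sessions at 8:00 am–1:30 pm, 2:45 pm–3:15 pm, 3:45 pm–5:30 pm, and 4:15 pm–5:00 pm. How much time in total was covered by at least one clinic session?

7 h 45 min

Merged: 8:00 am-1:30 pm, 2:45 pm-3:15 pm, 3:45 pm-5:30 pm.
Lengths: 5 h 30 min + 30 min + 1 h 45 min = 7 h 45 min.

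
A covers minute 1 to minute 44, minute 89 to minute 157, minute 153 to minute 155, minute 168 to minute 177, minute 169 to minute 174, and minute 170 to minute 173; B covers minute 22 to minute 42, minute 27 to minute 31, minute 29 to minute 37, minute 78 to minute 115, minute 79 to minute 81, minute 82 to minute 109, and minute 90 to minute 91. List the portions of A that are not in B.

minute 1 to minute 22, minute 42 to minute 44, minute 115 to minute 157, minute 168 to minute 177

A, merged: minute 1 to minute 44, minute 89 to minute 157, minute 168 to minute 177.
B, merged: minute 22 to minute 42, minute 78 to minute 115.
minute 1 to minute 44 minus B → minute 1 to minute 22, minute 42 to minute 44.
minute 89 to minute 157 minus B → minute 115 to minute 157.
minute 168 to minute 177: no B overlap → unchanged.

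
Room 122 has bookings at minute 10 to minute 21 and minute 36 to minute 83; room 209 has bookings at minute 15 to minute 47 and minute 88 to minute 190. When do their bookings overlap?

minute 15 to minute 21, minute 36 to minute 47

minute 10 to minute 21 overlaps B on minute 15 to minute 21.
minute 36 to minute 83 overlaps B on minute 36 to minute 47.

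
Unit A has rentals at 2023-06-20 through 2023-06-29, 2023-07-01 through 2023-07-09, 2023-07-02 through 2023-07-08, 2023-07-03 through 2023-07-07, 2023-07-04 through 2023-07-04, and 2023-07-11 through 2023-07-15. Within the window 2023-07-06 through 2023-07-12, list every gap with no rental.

The merged coverage is 2023-06-20 through 2023-06-29, 2023-07-01 through 2023-07-09, 2023-07-11 through 2023-07-15.
Uncovered inside 2023-07-06 through 2023-07-12: 2023-07-10 through 2023-07-10.

2023-07-10 through 2023-07-10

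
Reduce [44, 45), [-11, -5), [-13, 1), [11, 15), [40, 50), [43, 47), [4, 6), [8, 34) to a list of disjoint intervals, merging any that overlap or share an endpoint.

Sort by start: [-13, 1), [-11, -5), [4, 6), [8, 34), [11, 15), [40, 50), [43, 47), [44, 45).
[-11, -5) overlaps/touches [-13, 1) → extend to [-13, 1).
[4, 6) is disjoint → start new block.
[8, 34) is disjoint → start new block.
[11, 15) overlaps/touches [8, 34) → extend to [8, 34).
[40, 50) is disjoint → start new block.
[43, 47) overlaps/touches [40, 50) → extend to [40, 50).
[44, 45) overlaps/touches [40, 50) → extend to [40, 50).

[-13, 1) ∪ [4, 6) ∪ [8, 34) ∪ [40, 50)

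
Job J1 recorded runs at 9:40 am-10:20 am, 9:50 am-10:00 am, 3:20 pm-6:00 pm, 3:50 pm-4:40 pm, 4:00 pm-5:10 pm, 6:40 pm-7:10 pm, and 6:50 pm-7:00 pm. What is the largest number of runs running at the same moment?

3

Walk the sorted start/end points keeping a running depth.
The depth first hits 3 at 4:00 pm.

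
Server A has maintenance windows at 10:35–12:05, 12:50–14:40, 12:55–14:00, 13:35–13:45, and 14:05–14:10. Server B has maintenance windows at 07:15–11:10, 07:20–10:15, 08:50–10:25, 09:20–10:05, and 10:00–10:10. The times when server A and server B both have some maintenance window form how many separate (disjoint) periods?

1

A, merged: 10:35-12:05, 12:50-14:40.
B, merged: 07:15-11:10.
A ∩ B = 10:35-11:10.
That is 1 disjoint piece.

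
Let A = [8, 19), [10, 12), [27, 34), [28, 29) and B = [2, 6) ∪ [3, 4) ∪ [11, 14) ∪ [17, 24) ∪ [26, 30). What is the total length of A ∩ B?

8

First set merges to [8, 19), [27, 34).
Second set merges to [2, 6), [11, 14), [17, 24), [26, 30).
A ∩ B = [11, 14), [17, 19), [27, 30).
Total: 3 + 2 + 3 = 8.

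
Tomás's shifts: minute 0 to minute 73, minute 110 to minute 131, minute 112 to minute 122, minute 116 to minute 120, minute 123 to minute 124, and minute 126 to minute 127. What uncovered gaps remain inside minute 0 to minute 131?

After merging, the occupied span is minute 0 to minute 73, minute 110 to minute 131.
Complement within minute 0 to minute 131: minute 73 to minute 110.

minute 73 to minute 110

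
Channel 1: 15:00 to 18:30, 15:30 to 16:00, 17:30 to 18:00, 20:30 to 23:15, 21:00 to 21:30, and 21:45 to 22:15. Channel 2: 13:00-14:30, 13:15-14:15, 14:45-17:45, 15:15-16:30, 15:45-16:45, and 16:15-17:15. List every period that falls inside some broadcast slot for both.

First set merges to 15:00–18:30, 20:30–23:15.
Second set merges to 13:00–14:30, 14:45–17:45.
15:00–18:30 meets the second set on 15:00–17:45.
20:30–23:15: no overlap with the second set.

15:00–17:45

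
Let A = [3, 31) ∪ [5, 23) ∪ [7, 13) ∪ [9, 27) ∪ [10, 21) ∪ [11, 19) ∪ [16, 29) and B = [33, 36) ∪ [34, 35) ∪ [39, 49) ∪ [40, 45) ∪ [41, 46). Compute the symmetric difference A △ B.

[3, 31) ∪ [33, 36) ∪ [39, 49)

A, merged: [3, 31).
B, merged: [33, 36), [39, 49).
A but not B: [3, 31).
B but not A: [33, 36), [39, 49).
Combining gives A △ B.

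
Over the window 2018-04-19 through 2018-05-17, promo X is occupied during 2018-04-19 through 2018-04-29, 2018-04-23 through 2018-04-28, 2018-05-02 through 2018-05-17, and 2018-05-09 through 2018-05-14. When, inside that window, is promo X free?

2018-04-30 through 2018-05-01

The merged coverage is 2018-04-19 through 2018-04-29, 2018-05-02 through 2018-05-17.
Gaps within 2018-04-19 through 2018-05-17: 2018-04-30 through 2018-05-01.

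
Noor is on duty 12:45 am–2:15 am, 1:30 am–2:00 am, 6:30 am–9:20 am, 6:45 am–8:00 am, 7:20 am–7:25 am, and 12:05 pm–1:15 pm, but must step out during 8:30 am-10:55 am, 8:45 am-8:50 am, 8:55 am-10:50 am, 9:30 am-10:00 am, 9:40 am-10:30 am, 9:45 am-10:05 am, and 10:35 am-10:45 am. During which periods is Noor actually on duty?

First set merges to 12:45 am-2:15 am, 6:30 am-9:20 am, 12:05 pm-1:15 pm.
Second set merges to 8:30 am-10:55 am.
12:45 am-2:15 am is untouched.
6:30 am-9:20 am with B removed leaves 6:30 am-8:30 am.
12:05 pm-1:15 pm is untouched.

12:45 am-2:15 am, 6:30 am-8:30 am, 12:05 pm-1:15 pm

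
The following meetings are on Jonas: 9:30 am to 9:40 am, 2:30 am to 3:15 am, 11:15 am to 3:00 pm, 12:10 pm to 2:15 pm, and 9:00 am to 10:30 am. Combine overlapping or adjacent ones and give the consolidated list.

Sort by start: 2:30 am–3:15 am, 9:00 am–10:30 am, 9:30 am–9:40 am, 11:15 am–3:00 pm, 12:10 pm–2:15 pm.
9:00 am–10:30 am is disjoint → start new block.
9:30 am–9:40 am overlaps/touches 9:00 am–10:30 am → extend to 9:00 am–10:30 am.
11:15 am–3:00 pm is disjoint → start new block.
12:10 pm–2:15 pm overlaps/touches 11:15 am–3:00 pm → extend to 11:15 am–3:00 pm.

2:30 am–3:15 am, 9:00 am–10:30 am, 11:15 am–3:00 pm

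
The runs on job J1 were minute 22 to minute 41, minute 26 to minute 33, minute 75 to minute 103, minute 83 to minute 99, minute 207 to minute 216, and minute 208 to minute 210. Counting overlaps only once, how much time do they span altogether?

Merged: minute 22 to minute 41, minute 75 to minute 103, minute 207 to minute 216.
Lengths: 19 minutes + 28 minutes + 9 minutes = 56 minutes.

56 minutes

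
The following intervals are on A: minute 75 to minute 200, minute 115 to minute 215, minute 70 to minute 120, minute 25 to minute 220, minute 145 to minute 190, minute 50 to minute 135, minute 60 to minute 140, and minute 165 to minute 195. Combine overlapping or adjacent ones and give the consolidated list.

minute 25 to minute 220

Sort by start: minute 25 to minute 220, minute 50 to minute 135, minute 60 to minute 140, minute 70 to minute 120, minute 75 to minute 200, minute 115 to minute 215, minute 145 to minute 190, minute 165 to minute 195.
minute 50 to minute 135 overlaps/touches minute 25 to minute 220 → extend to minute 25 to minute 220.
minute 60 to minute 140 overlaps/touches minute 25 to minute 220 → extend to minute 25 to minute 220.
minute 70 to minute 120 overlaps/touches minute 25 to minute 220 → extend to minute 25 to minute 220.
minute 75 to minute 200 overlaps/touches minute 25 to minute 220 → extend to minute 25 to minute 220.
minute 115 to minute 215 overlaps/touches minute 25 to minute 220 → extend to minute 25 to minute 220.
minute 145 to minute 190 overlaps/touches minute 25 to minute 220 → extend to minute 25 to minute 220.
minute 165 to minute 195 overlaps/touches minute 25 to minute 220 → extend to minute 25 to minute 220.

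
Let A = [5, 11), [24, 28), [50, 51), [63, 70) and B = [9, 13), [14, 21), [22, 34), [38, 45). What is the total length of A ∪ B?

42

A ∪ B = [5, 13), [14, 21), [22, 34), [38, 45), [50, 51), [63, 70).
Total: 8 + 7 + 12 + 7 + 1 + 7 = 42.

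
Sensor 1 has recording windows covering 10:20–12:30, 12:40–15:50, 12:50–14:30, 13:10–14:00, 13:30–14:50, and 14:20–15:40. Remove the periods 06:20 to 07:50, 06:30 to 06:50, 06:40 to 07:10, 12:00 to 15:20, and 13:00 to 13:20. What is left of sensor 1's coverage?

First set merges to 10:20–12:30, 12:40–15:50.
Second set merges to 06:20–07:50, 12:00–15:20.
10:20–12:30 with B removed leaves 10:20–12:00.
12:40–15:50 with B removed leaves 15:20–15:50.

10:20–12:00, 15:20–15:50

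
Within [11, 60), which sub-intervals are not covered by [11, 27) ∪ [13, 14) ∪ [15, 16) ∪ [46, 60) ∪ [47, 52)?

[27, 46)

The merged coverage is [11, 27), [46, 60).
Uncovered inside [11, 60): [27, 46).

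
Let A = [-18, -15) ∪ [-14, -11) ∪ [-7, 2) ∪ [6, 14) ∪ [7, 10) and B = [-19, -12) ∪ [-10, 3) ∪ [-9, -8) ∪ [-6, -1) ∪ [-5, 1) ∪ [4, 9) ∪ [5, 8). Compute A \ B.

[-12, -11) ∪ [9, 14)

First set merges to [-18, -15), [-14, -11), [-7, 2), [6, 14).
Second set merges to [-19, -12), [-10, 3), [4, 9).
[-18, -15): fully covered by B → removed.
[-14, -11) minus B → [-12, -11).
[-7, 2): fully covered by B → removed.
[6, 14) minus B → [9, 14).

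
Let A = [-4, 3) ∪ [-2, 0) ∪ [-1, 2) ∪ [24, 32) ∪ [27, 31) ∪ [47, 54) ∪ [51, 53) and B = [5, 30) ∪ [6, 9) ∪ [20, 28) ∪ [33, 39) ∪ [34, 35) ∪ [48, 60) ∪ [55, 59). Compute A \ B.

[-4, 3) ∪ [30, 32) ∪ [47, 48)

Merge the first list: [-4, 3), [24, 32), [47, 54).
Merge the second list: [5, 30), [33, 39), [48, 60).
[-4, 3) is untouched.
[24, 32) with B removed leaves [30, 32).
[47, 54) with B removed leaves [47, 48).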